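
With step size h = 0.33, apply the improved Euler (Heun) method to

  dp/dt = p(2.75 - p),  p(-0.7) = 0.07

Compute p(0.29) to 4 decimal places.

Heun: k1 = f(t_n, p_n); k2 = f(t_n + h, p_n + h·k1); p_{n+1} = p_n + (h/2)·(k1 + k2).
t=-0.700000, p=0.070000:
  k1 = f(-0.700000, 0.070000) = 0.187600
  k2 = f(-0.370000, 0.131908) = 0.345347
  p ← 0.070000 + (0.33/2)·(0.187600 + 0.345347) = 0.157936
t=-0.370000, p=0.157936:
  k1 = f(-0.370000, 0.157936) = 0.409381
  k2 = f(-0.040000, 0.293032) = 0.719970
  p ← 0.157936 + (0.33/2)·(0.409381 + 0.719970) = 0.344279
t=-0.040000, p=0.344279:
  k1 = f(-0.040000, 0.344279) = 0.828240
  k2 = f(0.290000, 0.617598) = 1.316968
  p ← 0.344279 + (0.33/2)·(0.828240 + 1.316968) = 0.698238
p(0.29) ≈ 0.6982

0.6982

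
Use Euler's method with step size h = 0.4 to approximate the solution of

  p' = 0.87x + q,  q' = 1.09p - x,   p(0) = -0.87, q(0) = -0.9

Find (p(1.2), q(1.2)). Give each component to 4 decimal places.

-2.1144, -2.9943

Euler on (p,q): p_{n+1} = p_n + h·p', q_{n+1} = q_n + h·q'.
0.000000: (-0.870000, -0.900000); f=(-0.900000, -0.948300) → (-1.230000, -1.279320)
0.400000: (-1.230000, -1.279320); f=(-0.931320, -1.740700) → (-1.602528, -1.975600)
0.800000: (-1.602528, -1.975600); f=(-1.279600, -2.546756) → (-2.114368, -2.994302)
(p(1.2), q(1.2)) ≈ (-2.1144, -2.9943)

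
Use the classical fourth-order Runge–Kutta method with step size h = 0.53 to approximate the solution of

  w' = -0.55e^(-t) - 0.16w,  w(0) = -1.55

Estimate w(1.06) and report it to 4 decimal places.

-1.6340

RK4: k1 = f(t_n, w_n); k2 = f(t_n + h/2, w_n + (h/2)·k1); k3 = f(t_n + h/2, w_n + (h/2)·k2); k4 = f(t_n + h, w_n + h·k3); w_{n+1} = w_n + (h/6)·(k1 + 2k2 + 2k3 + k4).
t=0.000000, w=-1.550000:
  k1 = f(0.000000, -1.550000) = -0.302000
  k2 = f(0.265000, -1.630030) = -0.161158
  k3 = f(0.265000, -1.592707) = -0.167130
  k4 = f(0.530000, -1.638579) = -0.061560
  w ← -1.550000 + (0.53/6)·(k1 + 2k2 + 2k3 + k4) = -1.640112
t=0.530000, w=-1.640112:
  k1 = f(0.530000, -1.640112) = -0.061315
  k2 = f(0.795000, -1.656361) = 0.016648
  k3 = f(0.795000, -1.635700) = 0.013342
  k4 = f(1.060000, -1.633041) = 0.070736
  w ← -1.640112 + (0.53/6)·(k1 + 2k2 + 2k3 + k4) = -1.633982
w(1.06) ≈ -1.6340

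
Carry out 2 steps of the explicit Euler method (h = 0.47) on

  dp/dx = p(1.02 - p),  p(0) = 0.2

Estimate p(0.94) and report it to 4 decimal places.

Euler: p_{n+1} = p_n + h·f(x_n, p_n).
x=0.000000, p=0.200000: f=0.164000 → p ← 0.200000 + 0.47·0.164000 = 0.277080
x=0.470000, p=0.277080: f=0.205848 → p ← 0.277080 + 0.47·0.205848 = 0.373829
p(0.94) ≈ 0.3738

0.3738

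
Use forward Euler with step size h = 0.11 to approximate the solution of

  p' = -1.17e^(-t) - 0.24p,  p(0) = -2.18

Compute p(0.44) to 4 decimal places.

-2.3799

Euler: p_{n+1} = p_n + h·f(t_n, p_n).
t=0.000000, p=-2.180000: f=-0.646800 → p ← -2.180000 + 0.11·(-0.646800) = -2.251148
t=0.110000, p=-2.251148: f=-0.507850 → p ← -2.251148 + 0.11·(-0.507850) = -2.307012
t=0.220000, p=-2.307012: f=-0.385264 → p ← -2.307012 + 0.11·(-0.385264) = -2.349391
t=0.330000, p=-2.349391: f=-0.277287 → p ← -2.349391 + 0.11·(-0.277287) = -2.379892
p(0.44) ≈ -2.3799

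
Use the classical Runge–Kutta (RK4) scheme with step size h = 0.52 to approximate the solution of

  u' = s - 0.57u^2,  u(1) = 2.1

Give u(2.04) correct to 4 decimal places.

1.7722

RK4: k1 = f(s_n, u_n); k2 = f(s_n + h/2, u_n + (h/2)·k1); k3 = f(s_n + h/2, u_n + (h/2)·k2); k4 = f(s_n + h, u_n + h·k3); u_{n+1} = u_n + (h/6)·(k1 + 2k2 + 2k3 + k4).
s=1.000000, u=2.100000:
  k1 = f(1.000000, 2.100000) = -1.513700
  k2 = f(1.260000, 1.706438) = -0.399800
  k3 = f(1.260000, 1.996052) = -1.011007
  k4 = f(1.520000, 1.574276) = 0.107343
  u ← 2.100000 + (0.52/6)·(k1 + 2k2 + 2k3 + k4) = 1.733576
s=1.520000, u=1.733576:
  k1 = f(1.520000, 1.733576) = -0.193012
  k2 = f(1.780000, 1.683393) = 0.164728
  k3 = f(1.780000, 1.776405) = -0.018700
  k4 = f(2.040000, 1.723851) = 0.346152
  u ← 1.733576 + (0.52/6)·(k1 + 2k2 + 2k3 + k4) = 1.772159
u(2.04) ≈ 1.7722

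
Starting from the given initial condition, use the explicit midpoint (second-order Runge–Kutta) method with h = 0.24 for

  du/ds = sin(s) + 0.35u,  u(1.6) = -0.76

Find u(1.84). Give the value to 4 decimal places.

Midpoint: k1 = f(s_n, u_n); k2 = f(s_n + h/2, u_n + (h/2)·k1); u_{n+1} = u_n + h·k2.
s=1.600000, u=-0.760000:
  k1 = f(1.600000, -0.760000) = 0.733574
  k2 = f(1.720000, -0.671971) = 0.753700
  u ← -0.760000 + 0.24·0.753700 = -0.579112
u(1.84) ≈ -0.5791

-0.5791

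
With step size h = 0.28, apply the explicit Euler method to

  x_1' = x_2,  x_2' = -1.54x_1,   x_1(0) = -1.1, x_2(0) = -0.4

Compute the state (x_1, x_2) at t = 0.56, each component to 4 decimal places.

Euler on (x_1,x_2): x_1_{n+1} = x_1_n + h·x_1', x_2_{n+1} = x_2_n + h·x_2'.
0.000000: (-1.100000, -0.400000); f=(-0.400000, 1.694000) → (-1.212000, 0.074320)
0.280000: (-1.212000, 0.074320); f=(0.074320, 1.866480) → (-1.191190, 0.596934)
(x_1(0.56), x_2(0.56)) ≈ (-1.1912, 0.5969)

-1.1912, 0.5969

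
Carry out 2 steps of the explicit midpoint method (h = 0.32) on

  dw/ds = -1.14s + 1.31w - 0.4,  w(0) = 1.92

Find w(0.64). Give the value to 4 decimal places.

Midpoint: k1 = f(s_n, w_n); k2 = f(s_n + h/2, w_n + (h/2)·k1); w_{n+1} = w_n + h·k2.
s=0.000000, w=1.920000:
  k1 = f(0.000000, 1.920000) = 2.115200
  k2 = f(0.160000, 2.258432) = 2.376146
  w ← 1.920000 + 0.32·2.376146 = 2.680367
s=0.320000, w=2.680367:
  k1 = f(0.320000, 2.680367) = 2.746480
  k2 = f(0.480000, 3.119804) = 3.139743
  w ← 2.680367 + 0.32·3.139743 = 3.685084
w(0.64) ≈ 3.6851

3.6851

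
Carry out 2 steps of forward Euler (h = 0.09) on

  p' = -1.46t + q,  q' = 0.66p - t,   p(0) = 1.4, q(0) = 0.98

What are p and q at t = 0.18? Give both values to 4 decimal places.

Euler on (p,q): p_{n+1} = p_n + h·p', q_{n+1} = q_n + h·q'.
0.000000: (1.400000, 0.980000); f=(0.980000, 0.924000) → (1.488200, 1.063160)
0.090000: (1.488200, 1.063160); f=(0.931760, 0.892212) → (1.572058, 1.143459)
(p(0.18), q(0.18)) ≈ (1.5721, 1.1435)

1.5721, 1.1435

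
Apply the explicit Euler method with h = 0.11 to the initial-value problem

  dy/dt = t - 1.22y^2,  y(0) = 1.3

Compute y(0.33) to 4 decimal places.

0.8387

Euler: y_{n+1} = y_n + h·f(t_n, y_n).
t=0.000000, y=1.300000: f=-2.061800 → y ← 1.300000 + 0.11·(-2.061800) = 1.073202
t=0.110000, y=1.073202: f=-1.295150 → y ← 1.073202 + 0.11·(-1.295150) = 0.930735
t=0.220000, y=0.930735: f=-0.836848 → y ← 0.930735 + 0.11·(-0.836848) = 0.838682
y(0.33) ≈ 0.8387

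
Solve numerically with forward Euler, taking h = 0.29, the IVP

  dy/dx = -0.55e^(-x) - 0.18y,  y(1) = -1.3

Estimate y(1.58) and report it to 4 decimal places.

Euler: y_{n+1} = y_n + h·f(x_n, y_n).
x=1.000000, y=-1.300000: f=0.031666 → y ← -1.300000 + 0.29·0.031666 = -1.290817
x=1.290000, y=-1.290817: f=0.080948 → y ← -1.290817 + 0.29·0.080948 = -1.267342
y(1.58) ≈ -1.2673

-1.2673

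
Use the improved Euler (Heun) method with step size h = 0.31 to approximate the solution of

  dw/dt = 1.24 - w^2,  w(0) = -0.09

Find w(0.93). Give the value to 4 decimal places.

0.8032

Heun: k1 = f(t_n, w_n); k2 = f(t_n + h, w_n + h·k1); w_{n+1} = w_n + (h/2)·(k1 + k2).
t=0.000000, w=-0.090000:
  k1 = f(0.000000, -0.090000) = 1.231900
  k2 = f(0.310000, 0.291889) = 1.154801
  w ← -0.090000 + (0.31/2)·(1.231900 + 1.154801) = 0.279939
t=0.310000, w=0.279939:
  k1 = f(0.310000, 0.279939) = 1.161634
  k2 = f(0.620000, 0.640045) = 0.830342
  w ← 0.279939 + (0.31/2)·(1.161634 + 0.830342) = 0.588695
t=0.620000, w=0.588695:
  k1 = f(0.620000, 0.588695) = 0.893438
  k2 = f(0.930000, 0.865661) = 0.490631
  w ← 0.588695 + (0.31/2)·(0.893438 + 0.490631) = 0.803226
w(0.93) ≈ 0.8032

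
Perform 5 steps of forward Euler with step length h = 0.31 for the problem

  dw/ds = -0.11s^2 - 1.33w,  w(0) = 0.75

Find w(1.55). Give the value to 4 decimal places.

Euler: w_{n+1} = w_n + h·f(s_n, w_n).
s=0.000000, w=0.750000: f=-0.997500 → w ← 0.750000 + 0.31·(-0.997500) = 0.440775
s=0.310000, w=0.440775: f=-0.596802 → w ← 0.440775 + 0.31·(-0.596802) = 0.255766
s=0.620000, w=0.255766: f=-0.382453 → w ← 0.255766 + 0.31·(-0.382453) = 0.137206
s=0.930000, w=0.137206: f=-0.277623 → w ← 0.137206 + 0.31·(-0.277623) = 0.051143
s=1.240000, w=0.051143: f=-0.237156 → w ← 0.051143 + 0.31·(-0.237156) = -0.022376
w(1.55) ≈ -0.0224

-0.0224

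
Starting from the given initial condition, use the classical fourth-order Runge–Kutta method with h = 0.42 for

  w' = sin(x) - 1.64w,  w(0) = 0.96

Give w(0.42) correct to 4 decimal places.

0.5535

RK4: k1 = f(x_n, w_n); k2 = f(x_n + h/2, w_n + (h/2)·k1); k3 = f(x_n + h/2, w_n + (h/2)·k2); k4 = f(x_n + h, w_n + h·k3); w_{n+1} = w_n + (h/6)·(k1 + 2k2 + 2k3 + k4).
x=0.000000, w=0.960000:
  k1 = f(0.000000, 0.960000) = -1.574400
  k2 = f(0.210000, 0.629376) = -0.823717
  k3 = f(0.210000, 0.787019) = -1.082252
  k4 = f(0.420000, 0.505454) = -0.421184
  w ← 0.960000 + (0.42/6)·(k1 + 2k2 + 2k3 + k4) = 0.553473
w(0.42) ≈ 0.5535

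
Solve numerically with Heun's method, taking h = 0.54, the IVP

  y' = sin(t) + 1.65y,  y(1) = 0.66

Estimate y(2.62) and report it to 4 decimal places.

Heun: k1 = f(t_n, y_n); k2 = f(t_n + h, y_n + h·k1); y_{n+1} = y_n + (h/2)·(k1 + k2).
t=1.000000, y=0.660000:
  k1 = f(1.000000, 0.660000) = 1.930471
  k2 = f(1.540000, 1.702454) = 3.808575
  y ← 0.660000 + (0.54/2)·(1.930471 + 3.808575) = 2.209543
t=1.540000, y=2.209543:
  k1 = f(1.540000, 2.209543) = 4.645271
  k2 = f(2.080000, 4.717989) = 8.657815
  y ← 2.209543 + (0.54/2)·(4.645271 + 8.657815) = 5.801376
t=2.080000, y=5.801376:
  k1 = f(2.080000, 5.801376) = 10.445403
  k2 = f(2.620000, 11.441893) = 19.377385
  y ← 5.801376 + (0.54/2)·(10.445403 + 19.377385) = 13.853529
y(2.62) ≈ 13.8535

13.8535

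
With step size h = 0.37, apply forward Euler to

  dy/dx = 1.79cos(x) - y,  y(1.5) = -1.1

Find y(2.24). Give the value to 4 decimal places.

Euler: y_{n+1} = y_n + h·f(x_n, y_n).
x=1.500000, y=-1.100000: f=1.226620 → y ← -1.100000 + 0.37·1.226620 = -0.646151
x=1.870000, y=-0.646151: f=0.118532 → y ← -0.646151 + 0.37·0.118532 = -0.602294
y(2.24) ≈ -0.6023

-0.6023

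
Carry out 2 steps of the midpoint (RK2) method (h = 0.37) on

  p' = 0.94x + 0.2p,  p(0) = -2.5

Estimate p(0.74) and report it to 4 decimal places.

Midpoint: k1 = f(x_n, p_n); k2 = f(x_n + h/2, p_n + (h/2)·k1); p_{n+1} = p_n + h·k2.
x=0.000000, p=-2.500000:
  k1 = f(0.000000, -2.500000) = -0.500000
  k2 = f(0.185000, -2.592500) = -0.344600
  p ← -2.500000 + 0.37·(-0.344600) = -2.627502
x=0.370000, p=-2.627502:
  k1 = f(0.370000, -2.627502) = -0.177700
  k2 = f(0.555000, -2.660377) = -0.010375
  p ← -2.627502 + 0.37·(-0.010375) = -2.631341
p(0.74) ≈ -2.6313

-2.6313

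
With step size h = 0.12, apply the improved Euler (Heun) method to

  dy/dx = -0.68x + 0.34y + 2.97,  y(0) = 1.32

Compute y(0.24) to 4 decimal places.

2.1547

Heun: k1 = f(x_n, y_n); k2 = f(x_n + h, y_n + h·k1); y_{n+1} = y_n + (h/2)·(k1 + k2).
x=0.000000, y=1.320000:
  k1 = f(0.000000, 1.320000) = 3.418800
  k2 = f(0.120000, 1.730256) = 3.476687
  y ← 1.320000 + (0.12/2)·(3.418800 + 3.476687) = 1.733729
x=0.120000, y=1.733729:
  k1 = f(0.120000, 1.733729) = 3.477868
  k2 = f(0.240000, 2.151073) = 3.538165
  y ← 1.733729 + (0.12/2)·(3.477868 + 3.538165) = 2.154691
y(0.24) ≈ 2.1547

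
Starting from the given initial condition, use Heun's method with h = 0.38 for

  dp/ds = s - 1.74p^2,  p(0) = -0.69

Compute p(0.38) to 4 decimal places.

Heun: k1 = f(s_n, p_n); k2 = f(s_n + h, p_n + h·k1); p_{n+1} = p_n + (h/2)·(k1 + k2).
s=0.000000, p=-0.690000:
  k1 = f(0.000000, -0.690000) = -0.828414
  k2 = f(0.380000, -1.004797) = -1.376735
  p ← -0.690000 + (0.38/2)·(-0.828414 + (-1.376735)) = -1.108978
p(0.38) ≈ -1.1090

-1.1090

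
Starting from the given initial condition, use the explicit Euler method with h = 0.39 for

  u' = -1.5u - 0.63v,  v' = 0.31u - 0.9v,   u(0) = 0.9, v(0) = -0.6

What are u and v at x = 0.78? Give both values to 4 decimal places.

Euler on (u,v): u_{n+1} = u_n + h·u', v_{n+1} = v_n + h·v'.
0.000000: (0.900000, -0.600000); f=(-0.972000, 0.819000) → (0.520920, -0.280590)
0.390000: (0.520920, -0.280590); f=(-0.604608, 0.414016) → (0.285123, -0.119124)
(u(0.78), v(0.78)) ≈ (0.2851, -0.1191)

0.2851, -0.1191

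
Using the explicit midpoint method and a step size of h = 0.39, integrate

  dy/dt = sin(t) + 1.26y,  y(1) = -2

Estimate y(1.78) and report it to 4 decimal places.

-3.9989

Midpoint: k1 = f(t_n, y_n); k2 = f(t_n + h/2, y_n + (h/2)·k1); y_{n+1} = y_n + h·k2.
t=1.000000, y=-2.000000:
  k1 = f(1.000000, -2.000000) = -1.678529
  k2 = f(1.195000, -2.327313) = -2.002199
  y ← -2.000000 + 0.39·(-2.002199) = -2.780858
t=1.390000, y=-2.780858:
  k1 = f(1.390000, -2.780858) = -2.520180
  k2 = f(1.585000, -3.272293) = -3.123190
  y ← -2.780858 + 0.39·(-3.123190) = -3.998902
y(1.78) ≈ -3.9989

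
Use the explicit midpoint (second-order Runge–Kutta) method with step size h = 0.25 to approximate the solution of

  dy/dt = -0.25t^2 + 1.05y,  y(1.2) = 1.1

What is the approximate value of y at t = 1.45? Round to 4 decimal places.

Midpoint: k1 = f(t_n, y_n); k2 = f(t_n + h/2, y_n + (h/2)·k1); y_{n+1} = y_n + h·k2.
t=1.200000, y=1.100000:
  k1 = f(1.200000, 1.100000) = 0.795000
  k2 = f(1.325000, 1.199375) = 0.820438
  y ← 1.100000 + 0.25·0.820438 = 1.305109
y(1.45) ≈ 1.3051

1.3051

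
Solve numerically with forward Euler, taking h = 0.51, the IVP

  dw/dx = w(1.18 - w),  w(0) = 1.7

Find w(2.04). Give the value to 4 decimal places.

1.1838

Euler: w_{n+1} = w_n + h·f(x_n, w_n).
x=0.000000, w=1.700000: f=-0.884000 → w ← 1.700000 + 0.51·(-0.884000) = 1.249160
x=0.510000, w=1.249160: f=-0.086392 → w ← 1.249160 + 0.51·(-0.086392) = 1.205100
x=1.020000, w=1.205100: f=-0.030248 → w ← 1.205100 + 0.51·(-0.030248) = 1.189674
x=1.530000, w=1.189674: f=-0.011508 → w ← 1.189674 + 0.51·(-0.011508) = 1.183804
w(2.04) ≈ 1.1838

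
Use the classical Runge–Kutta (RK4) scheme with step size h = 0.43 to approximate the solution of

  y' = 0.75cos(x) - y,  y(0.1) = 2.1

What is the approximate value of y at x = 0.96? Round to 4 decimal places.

1.2373

RK4: k1 = f(x_n, y_n); k2 = f(x_n + h/2, y_n + (h/2)·k1); k3 = f(x_n + h/2, y_n + (h/2)·k2); k4 = f(x_n + h, y_n + h·k3); y_{n+1} = y_n + (h/6)·(k1 + 2k2 + 2k3 + k4).
x=0.100000, y=2.100000:
  k1 = f(0.100000, 2.100000) = -1.353747
  k2 = f(0.315000, 1.808944) = -1.095847
  k3 = f(0.315000, 1.864393) = -1.151296
  k4 = f(0.530000, 1.604943) = -0.957838
  y ← 2.100000 + (0.43/6)·(k1 + 2k2 + 2k3 + k4) = 1.612246
x=0.530000, y=1.612246:
  k1 = f(0.530000, 1.612246) = -0.965141
  k2 = f(0.745000, 1.404741) = -0.853425
  k3 = f(0.745000, 1.428760) = -0.877444
  k4 = f(0.960000, 1.234945) = -0.804805
  y ← 1.612246 + (0.43/6)·(k1 + 2k2 + 2k3 + k4) = 1.237309
y(0.96) ≈ 1.2373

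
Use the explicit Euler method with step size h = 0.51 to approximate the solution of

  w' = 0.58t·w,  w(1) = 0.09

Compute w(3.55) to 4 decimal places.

Euler: w_{n+1} = w_n + h·f(t_n, w_n).
t=1.000000, w=0.090000: f=0.052200 → w ← 0.090000 + 0.51·0.052200 = 0.116622
t=1.510000, w=0.116622: f=0.102138 → w ← 0.116622 + 0.51·0.102138 = 0.168712
t=2.020000, w=0.168712: f=0.197663 → w ← 0.168712 + 0.51·0.197663 = 0.269520
t=2.530000, w=0.269520: f=0.395494 → w ← 0.269520 + 0.51·0.395494 = 0.471222
t=3.040000, w=0.471222: f=0.830859 → w ← 0.471222 + 0.51·0.830859 = 0.894961
w(3.55) ≈ 0.8950

0.8950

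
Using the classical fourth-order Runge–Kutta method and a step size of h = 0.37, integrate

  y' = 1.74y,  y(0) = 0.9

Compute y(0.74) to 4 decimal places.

3.2581

RK4: k1 = f(t_n, y_n); k2 = f(t_n + h/2, y_n + (h/2)·k1); k3 = f(t_n + h/2, y_n + (h/2)·k2); k4 = f(t_n + h, y_n + h·k3); y_{n+1} = y_n + (h/6)·(k1 + 2k2 + 2k3 + k4).
t=0.000000, y=0.900000:
  k1 = f(0.000000, 0.900000) = 1.566000
  k2 = f(0.185000, 1.189710) = 2.070095
  k3 = f(0.185000, 1.282968) = 2.232364
  k4 = f(0.370000, 1.725975) = 3.003196
  y ← 0.900000 + (0.37/6)·(k1 + 2k2 + 2k3 + k4) = 1.712404
t=0.370000, y=1.712404:
  k1 = f(0.370000, 1.712404) = 2.979582
  k2 = f(0.555000, 2.263626) = 3.938710
  k3 = f(0.555000, 2.441065) = 4.247453
  k4 = f(0.740000, 3.283961) = 5.714093
  y ← 1.712404 + (0.37/6)·(k1 + 2k2 + 2k3 + k4) = 3.258140
y(0.74) ≈ 3.2581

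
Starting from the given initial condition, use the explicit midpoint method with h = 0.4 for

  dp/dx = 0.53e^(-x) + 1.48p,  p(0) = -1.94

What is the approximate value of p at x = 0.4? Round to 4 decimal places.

Midpoint: k1 = f(x_n, p_n); k2 = f(x_n + h/2, p_n + (h/2)·k1); p_{n+1} = p_n + h·k2.
x=0.000000, p=-1.940000:
  k1 = f(0.000000, -1.940000) = -2.341200
  k2 = f(0.200000, -2.408240) = -3.130268
  p ← -1.940000 + 0.4·(-3.130268) = -3.192107
p(0.4) ≈ -3.1921

-3.1921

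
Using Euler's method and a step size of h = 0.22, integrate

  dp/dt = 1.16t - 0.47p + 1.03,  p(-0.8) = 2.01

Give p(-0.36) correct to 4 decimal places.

Euler: p_{n+1} = p_n + h·f(t_n, p_n).
t=-0.800000, p=2.010000: f=-0.842700 → p ← 2.010000 + 0.22·(-0.842700) = 1.824606
t=-0.580000, p=1.824606: f=-0.500365 → p ← 1.824606 + 0.22·(-0.500365) = 1.714526
p(-0.36) ≈ 1.7145

1.7145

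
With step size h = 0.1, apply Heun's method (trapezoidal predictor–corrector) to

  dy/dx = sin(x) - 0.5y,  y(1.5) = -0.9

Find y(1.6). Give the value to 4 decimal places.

-0.7588

Heun: k1 = f(x_n, y_n); k2 = f(x_n + h, y_n + h·k1); y_{n+1} = y_n + (h/2)·(k1 + k2).
x=1.500000, y=-0.900000:
  k1 = f(1.500000, -0.900000) = 1.447495
  k2 = f(1.600000, -0.755251) = 1.377199
  y ← -0.900000 + (0.1/2)·(1.447495 + 1.377199) = -0.758765
y(1.6) ≈ -0.7588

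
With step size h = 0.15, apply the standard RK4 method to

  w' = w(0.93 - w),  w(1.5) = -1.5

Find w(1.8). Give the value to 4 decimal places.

RK4: k1 = f(s_n, w_n); k2 = f(s_n + h/2, w_n + (h/2)·k1); k3 = f(s_n + h/2, w_n + (h/2)·k2); k4 = f(s_n + h, w_n + h·k3); w_{n+1} = w_n + (h/6)·(k1 + 2k2 + 2k3 + k4).
s=1.500000, w=-1.500000:
  k1 = f(1.500000, -1.500000) = -3.645000
  k2 = f(1.575000, -1.773375) = -4.794098
  k3 = f(1.575000, -1.859557) = -5.187342
  k4 = f(1.650000, -2.278101) = -7.308380
  w ← -1.500000 + (0.15/6)·(k1 + 2k2 + 2k3 + k4) = -2.272906
s=1.650000, w=-2.272906:
  k1 = f(1.650000, -2.272906) = -7.279907
  k2 = f(1.725000, -2.818899) = -10.567771
  k3 = f(1.725000, -3.065489) = -12.248129
  k4 = f(1.800000, -4.110126) = -20.715552
  w ← -2.272906 + (0.15/6)·(k1 + 2k2 + 2k3 + k4) = -4.113588
w(1.8) ≈ -4.1136

-4.1136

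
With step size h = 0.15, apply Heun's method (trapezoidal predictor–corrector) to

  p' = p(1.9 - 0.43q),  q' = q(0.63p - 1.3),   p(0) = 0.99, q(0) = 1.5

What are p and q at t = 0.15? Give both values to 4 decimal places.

1.1997, 1.3674

Heun on (p,q): k1 = f(t_n, state_n); k2 = f(t_n + h, state_n + h·k1); state_{n+1} = state_n + (h/2)·(k1 + k2).
0.000000: (0.990000, 1.500000)
  k1 = (1.242450, -1.014450)
  predictor → (1.176368, 1.347832)
  k2 = (1.553313, -0.753288)
  → (1.199682, 1.367420)
(p(0.15), q(0.15)) ≈ (1.1997, 1.3674)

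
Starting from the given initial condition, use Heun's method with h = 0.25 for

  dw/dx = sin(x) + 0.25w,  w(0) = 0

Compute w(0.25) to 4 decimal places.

Heun: k1 = f(x_n, w_n); k2 = f(x_n + h, w_n + h·k1); w_{n+1} = w_n + (h/2)·(k1 + k2).
x=0.000000, w=0.000000:
  k1 = f(0.000000, 0.000000) = 0.000000
  k2 = f(0.250000, 0.000000) = 0.247404
  w ← 0.000000 + (0.25/2)·(0.000000 + 0.247404) = 0.030925
w(0.25) ≈ 0.0309

0.0309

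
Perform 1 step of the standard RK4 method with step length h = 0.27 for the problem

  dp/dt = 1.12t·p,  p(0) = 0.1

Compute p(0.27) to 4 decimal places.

0.1042

RK4: k1 = f(t_n, p_n); k2 = f(t_n + h/2, p_n + (h/2)·k1); k3 = f(t_n + h/2, p_n + (h/2)·k2); k4 = f(t_n + h, p_n + h·k3); p_{n+1} = p_n + (h/6)·(k1 + 2k2 + 2k3 + k4).
t=0.000000, p=0.100000:
  k1 = f(0.000000, 0.100000) = 0.000000
  k2 = f(0.135000, 0.100000) = 0.015120
  k3 = f(0.135000, 0.102041) = 0.015429
  k4 = f(0.270000, 0.104166) = 0.031500
  p ← 0.100000 + (0.27/6)·(k1 + 2k2 + 2k3 + k4) = 0.104167
p(0.27) ≈ 0.1042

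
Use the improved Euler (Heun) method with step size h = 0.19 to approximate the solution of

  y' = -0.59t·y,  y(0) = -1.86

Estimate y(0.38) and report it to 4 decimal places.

Heun: k1 = f(t_n, y_n); k2 = f(t_n + h, y_n + h·k1); y_{n+1} = y_n + (h/2)·(k1 + k2).
t=0.000000, y=-1.860000:
  k1 = f(0.000000, -1.860000) = 0.000000
  k2 = f(0.190000, -1.860000) = 0.208506
  y ← -1.860000 + (0.19/2)·(0.000000 + 0.208506) = -1.840192
t=0.190000, y=-1.840192:
  k1 = f(0.190000, -1.840192) = 0.206286
  k2 = f(0.380000, -1.800998) = 0.403784
  y ← -1.840192 + (0.19/2)·(0.206286 + 0.403784) = -1.782235
y(0.38) ≈ -1.7822

-1.7822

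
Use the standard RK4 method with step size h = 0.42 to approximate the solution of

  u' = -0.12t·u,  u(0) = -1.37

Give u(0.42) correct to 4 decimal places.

RK4: k1 = f(t_n, u_n); k2 = f(t_n + h/2, u_n + (h/2)·k1); k3 = f(t_n + h/2, u_n + (h/2)·k2); k4 = f(t_n + h, u_n + h·k3); u_{n+1} = u_n + (h/6)·(k1 + 2k2 + 2k3 + k4).
t=0.000000, u=-1.370000:
  k1 = f(0.000000, -1.370000) = 0.000000
  k2 = f(0.210000, -1.370000) = 0.034524
  k3 = f(0.210000, -1.362750) = 0.034341
  k4 = f(0.420000, -1.355577) = 0.068321
  u ← -1.370000 + (0.42/6)·(k1 + 2k2 + 2k3 + k4) = -1.355576
u(0.42) ≈ -1.3556

-1.3556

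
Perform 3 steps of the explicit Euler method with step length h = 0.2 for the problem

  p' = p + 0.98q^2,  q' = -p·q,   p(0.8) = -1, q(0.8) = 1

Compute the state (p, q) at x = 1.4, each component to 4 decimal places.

-0.7001, 1.7068

Euler on (p,q): p_{n+1} = p_n + h·p', q_{n+1} = q_n + h·q'.
0.800000: (-1.000000, 1.000000); f=(-0.020000, 1.000000) → (-1.004000, 1.200000)
1.000000: (-1.004000, 1.200000); f=(0.407200, 1.204800) → (-0.922560, 1.440960)
1.200000: (-0.922560, 1.440960); f=(1.112278, 1.329372) → (-0.700104, 1.706834)
(p(1.4), q(1.4)) ≈ (-0.7001, 1.7068)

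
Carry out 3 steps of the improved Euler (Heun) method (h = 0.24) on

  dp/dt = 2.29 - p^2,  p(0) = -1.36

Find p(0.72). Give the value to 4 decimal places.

-0.5946

Heun: k1 = f(t_n, p_n); k2 = f(t_n + h, p_n + h·k1); p_{n+1} = p_n + (h/2)·(k1 + k2).
t=0.000000, p=-1.360000:
  k1 = f(0.000000, -1.360000) = 0.440400
  k2 = f(0.240000, -1.254304) = 0.716721
  p ← -1.360000 + (0.24/2)·(0.440400 + 0.716721) = -1.221145
t=0.240000, p=-1.221145:
  k1 = f(0.240000, -1.221145) = 0.798804
  k2 = f(0.480000, -1.029432) = 1.230269
  p ← -1.221145 + (0.24/2)·(0.798804 + 1.230269) = -0.977657
t=0.480000, p=-0.977657:
  k1 = f(0.480000, -0.977657) = 1.334187
  k2 = f(0.720000, -0.657452) = 1.857757
  p ← -0.977657 + (0.24/2)·(1.334187 + 1.857757) = -0.594623
p(0.72) ≈ -0.5946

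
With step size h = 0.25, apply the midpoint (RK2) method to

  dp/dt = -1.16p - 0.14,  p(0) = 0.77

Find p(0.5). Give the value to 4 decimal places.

0.3831

Midpoint: k1 = f(t_n, p_n); k2 = f(t_n + h/2, p_n + (h/2)·k1); p_{n+1} = p_n + h·k2.
t=0.000000, p=0.770000:
  k1 = f(0.000000, 0.770000) = -1.033200
  k2 = f(0.125000, 0.640850) = -0.883386
  p ← 0.770000 + 0.25·(-0.883386) = 0.549154
t=0.250000, p=0.549154:
  k1 = f(0.250000, 0.549154) = -0.777018
  k2 = f(0.375000, 0.452026) = -0.664350
  p ← 0.549154 + 0.25·(-0.664350) = 0.383066
p(0.5) ≈ 0.3831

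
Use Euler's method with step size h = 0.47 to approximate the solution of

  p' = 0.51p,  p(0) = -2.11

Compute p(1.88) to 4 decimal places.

-4.9837

Euler: p_{n+1} = p_n + h·f(x_n, p_n).
x=0.000000, p=-2.110000: f=-1.076100 → p ← -2.110000 + 0.47·(-1.076100) = -2.615767
x=0.470000, p=-2.615767: f=-1.334041 → p ← -2.615767 + 0.47·(-1.334041) = -3.242766
x=0.940000, p=-3.242766: f=-1.653811 → p ← -3.242766 + 0.47·(-1.653811) = -4.020057
x=1.410000, p=-4.020057: f=-2.050229 → p ← -4.020057 + 0.47·(-2.050229) = -4.983665
p(1.88) ≈ -4.9837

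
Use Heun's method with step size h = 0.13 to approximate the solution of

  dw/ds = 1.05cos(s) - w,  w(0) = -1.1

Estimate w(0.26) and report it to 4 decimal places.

Heun: k1 = f(s_n, w_n); k2 = f(s_n + h, w_n + h·k1); w_{n+1} = w_n + (h/2)·(k1 + k2).
s=0.000000, w=-1.100000:
  k1 = f(0.000000, -1.100000) = 2.150000
  k2 = f(0.130000, -0.820500) = 1.861640
  w ← -1.100000 + (0.13/2)·(2.150000 + 1.861640) = -0.839243
s=0.130000, w=-0.839243:
  k1 = f(0.130000, -0.839243) = 1.880383
  k2 = f(0.260000, -0.594794) = 1.609503
  w ← -0.839243 + (0.13/2)·(1.880383 + 1.609503) = -0.612401
w(0.26) ≈ -0.6124

-0.6124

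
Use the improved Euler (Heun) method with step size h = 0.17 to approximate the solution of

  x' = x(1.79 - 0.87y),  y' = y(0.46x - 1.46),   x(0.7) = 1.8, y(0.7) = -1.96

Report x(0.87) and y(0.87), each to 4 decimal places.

Heun on (x,y): k1 = f(t_n, state_n); k2 = f(t_n + h, state_n + h·k1); state_{n+1} = state_n + (h/2)·(k1 + k2).
0.700000: (1.800000, -1.960000)
  k1 = (6.291360, 1.238720)
  predictor → (2.869531, -1.749418)
  k2 = (9.503868, 0.244946)
  → (3.142594, -1.833888)
(x(0.87), y(0.87)) ≈ (3.1426, -1.8339)

3.1426, -1.8339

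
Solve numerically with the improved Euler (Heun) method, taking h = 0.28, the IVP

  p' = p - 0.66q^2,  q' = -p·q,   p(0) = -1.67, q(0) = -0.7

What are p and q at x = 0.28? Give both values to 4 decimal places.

Heun on (p,q): k1 = f(x_n, state_n); k2 = f(x_n + h, state_n + h·k1); state_{n+1} = state_n + (h/2)·(k1 + k2).
0.000000: (-1.670000, -0.700000)
  k1 = (-1.993400, -1.169000)
  predictor → (-2.228152, -1.027320)
  k2 = (-2.924707, -2.289025)
  → (-2.358535, -1.184124)
(p(0.28), q(0.28)) ≈ (-2.3585, -1.1841)

-2.3585, -1.1841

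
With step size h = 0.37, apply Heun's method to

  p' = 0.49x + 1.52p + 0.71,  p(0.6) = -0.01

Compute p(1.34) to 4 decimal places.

Heun: k1 = f(x_n, p_n); k2 = f(x_n + h, p_n + h·k1); p_{n+1} = p_n + (h/2)·(k1 + k2).
x=0.600000, p=-0.010000:
  k1 = f(0.600000, -0.010000) = 0.988800
  k2 = f(0.970000, 0.355856) = 1.726201
  p ← -0.010000 + (0.37/2)·(0.988800 + 1.726201) = 0.492275
x=0.970000, p=0.492275:
  k1 = f(0.970000, 0.492275) = 1.933558
  k2 = f(1.340000, 1.207692) = 3.202292
  p ← 0.492275 + (0.37/2)·(1.933558 + 3.202292) = 1.442407
p(1.34) ≈ 1.4424

1.4424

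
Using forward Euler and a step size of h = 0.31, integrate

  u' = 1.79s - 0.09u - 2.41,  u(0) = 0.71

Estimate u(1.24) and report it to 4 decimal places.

Euler: u_{n+1} = u_n + h·f(s_n, u_n).
s=0.000000, u=0.710000: f=-2.473900 → u ← 0.710000 + 0.31·(-2.473900) = -0.056909
s=0.310000, u=-0.056909: f=-1.849978 → u ← -0.056909 + 0.31·(-1.849978) = -0.630402
s=0.620000, u=-0.630402: f=-1.243464 → u ← -0.630402 + 0.31·(-1.243464) = -1.015876
s=0.930000, u=-1.015876: f=-0.653871 → u ← -1.015876 + 0.31·(-0.653871) = -1.218576
u(1.24) ≈ -1.2186

-1.2186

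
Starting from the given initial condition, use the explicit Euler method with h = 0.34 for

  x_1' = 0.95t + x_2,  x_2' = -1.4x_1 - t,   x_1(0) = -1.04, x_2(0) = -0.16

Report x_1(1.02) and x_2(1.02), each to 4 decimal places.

Euler on (x_1,x_2): x_1_{n+1} = x_1_n + h·x_1', x_2_{n+1} = x_2_n + h·x_2'.
0.000000: (-1.040000, -0.160000); f=(-0.160000, 1.456000) → (-1.094400, 0.335040)
0.340000: (-1.094400, 0.335040); f=(0.658040, 1.192160) → (-0.870666, 0.740374)
0.680000: (-0.870666, 0.740374); f=(1.386374, 0.538933) → (-0.399299, 0.923612)
(x_1(1.02), x_2(1.02)) ≈ (-0.3993, 0.9236)

-0.3993, 0.9236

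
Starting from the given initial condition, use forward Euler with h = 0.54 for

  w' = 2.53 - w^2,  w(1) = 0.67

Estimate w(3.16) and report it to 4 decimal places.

Euler: w_{n+1} = w_n + h·f(x_n, w_n).
x=1.000000, w=0.670000: f=2.081100 → w ← 0.670000 + 0.54·2.081100 = 1.793794
x=1.540000, w=1.793794: f=-0.687697 → w ← 1.793794 + 0.54·(-0.687697) = 1.422438
x=2.080000, w=1.422438: f=0.506671 → w ← 1.422438 + 0.54·0.506671 = 1.696040
x=2.620000, w=1.696040: f=-0.346552 → w ← 1.696040 + 0.54·(-0.346552) = 1.508902
w(3.16) ≈ 1.5089

1.5089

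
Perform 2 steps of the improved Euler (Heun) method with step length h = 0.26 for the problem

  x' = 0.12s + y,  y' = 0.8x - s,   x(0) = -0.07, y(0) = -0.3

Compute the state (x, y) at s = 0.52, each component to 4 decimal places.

-0.2391, -0.4970

Heun on (x,y): k1 = f(s_n, state_n); k2 = f(s_n + h, state_n + h·k1); state_{n+1} = state_n + (h/2)·(k1 + k2).
0.000000: (-0.070000, -0.300000)
  k1 = (-0.300000, -0.056000)
  predictor → (-0.148000, -0.314560)
  k2 = (-0.283360, -0.378400)
  → (-0.145837, -0.356472)
0.260000: (-0.145837, -0.356472)
  k1 = (-0.325272, -0.376669)
  predictor → (-0.230408, -0.454406)
  k2 = (-0.392006, -0.704326)
  → (-0.239083, -0.497001)
(x(0.52), y(0.52)) ≈ (-0.2391, -0.4970)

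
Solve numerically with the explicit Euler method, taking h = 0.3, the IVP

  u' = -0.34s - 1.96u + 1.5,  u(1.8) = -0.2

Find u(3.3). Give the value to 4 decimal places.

Euler: u_{n+1} = u_n + h·f(s_n, u_n).
s=1.800000, u=-0.200000: f=1.280000 → u ← -0.200000 + 0.3·1.280000 = 0.184000
s=2.100000, u=0.184000: f=0.425360 → u ← 0.184000 + 0.3·0.425360 = 0.311608
s=2.400000, u=0.311608: f=0.073248 → u ← 0.311608 + 0.3·0.073248 = 0.333582
s=2.700000, u=0.333582: f=-0.071822 → u ← 0.333582 + 0.3·(-0.071822) = 0.312036
s=3.000000, u=0.312036: f=-0.131591 → u ← 0.312036 + 0.3·(-0.131591) = 0.272559
u(3.3) ≈ 0.2726

0.2726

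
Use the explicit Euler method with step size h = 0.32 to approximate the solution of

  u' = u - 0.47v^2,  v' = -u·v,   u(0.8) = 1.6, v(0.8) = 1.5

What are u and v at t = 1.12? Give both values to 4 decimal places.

1.7736, 0.7320

Euler on (u,v): u_{n+1} = u_n + h·u', v_{n+1} = v_n + h·v'.
0.800000: (1.600000, 1.500000); f=(0.542500, -2.400000) → (1.773600, 0.732000)
(u(1.12), v(1.12)) ≈ (1.7736, 0.7320)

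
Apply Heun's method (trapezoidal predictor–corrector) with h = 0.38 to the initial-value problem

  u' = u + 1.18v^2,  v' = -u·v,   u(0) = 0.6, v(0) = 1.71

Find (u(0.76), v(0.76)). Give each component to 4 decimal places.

3.4495, 0.4634

Heun on (u,v): k1 = f(t_n, state_n); k2 = f(t_n + h, state_n + h·k1); state_{n+1} = state_n + (h/2)·(k1 + k2).
0.000000: (0.600000, 1.710000)
  k1 = (4.050438, -1.026000)
  predictor → (2.139166, 1.320120)
  k2 = (4.195572, -2.823956)
  → (2.166742, 0.978508)
0.380000: (2.166742, 0.978508)
  k1 = (3.296567, -2.120175)
  predictor → (3.419437, 0.172842)
  k2 = (3.454689, -0.591022)
  → (3.449480, 0.463381)
(u(0.76), v(0.76)) ≈ (3.4495, 0.4634)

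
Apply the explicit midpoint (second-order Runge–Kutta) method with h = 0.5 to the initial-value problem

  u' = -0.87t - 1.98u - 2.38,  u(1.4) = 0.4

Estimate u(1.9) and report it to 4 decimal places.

Midpoint: k1 = f(t_n, u_n); k2 = f(t_n + h/2, u_n + (h/2)·k1); u_{n+1} = u_n + h·k2.
t=1.400000, u=0.400000:
  k1 = f(1.400000, 0.400000) = -4.390000
  k2 = f(1.650000, -0.697500) = -2.434450
  u ← 0.400000 + 0.5·(-2.434450) = -0.817225
u(1.9) ≈ -0.8172

-0.8172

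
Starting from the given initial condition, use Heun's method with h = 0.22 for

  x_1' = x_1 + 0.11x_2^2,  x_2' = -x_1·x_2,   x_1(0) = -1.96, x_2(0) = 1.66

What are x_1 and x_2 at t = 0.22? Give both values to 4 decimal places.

Heun on (x_1,x_2): k1 = f(t_n, state_n); k2 = f(t_n + h, state_n + h·k1); state_{n+1} = state_n + (h/2)·(k1 + k2).
0.000000: (-1.960000, 1.660000)
  k1 = (-1.656884, 3.253600)
  predictor → (-2.324514, 2.375792)
  k2 = (-1.703632, 5.522563)
  → (-2.329657, 2.625378)
(x_1(0.22), x_2(0.22)) ≈ (-2.3297, 2.6254)

-2.3297, 2.6254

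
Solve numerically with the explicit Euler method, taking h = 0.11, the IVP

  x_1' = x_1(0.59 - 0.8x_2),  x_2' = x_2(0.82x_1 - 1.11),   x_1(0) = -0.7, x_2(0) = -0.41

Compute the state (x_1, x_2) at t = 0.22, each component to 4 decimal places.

-0.8434, -0.2700

Euler on (x_1,x_2): x_1_{n+1} = x_1_n + h·x_1', x_2_{n+1} = x_2_n + h·x_2'.
0.000000: (-0.700000, -0.410000); f=(-0.642600, 0.690440) → (-0.770686, -0.334052)
0.110000: (-0.770686, -0.334052); f=(-0.660664, 0.581905) → (-0.843359, -0.270042)
(x_1(0.22), x_2(0.22)) ≈ (-0.8434, -0.2700)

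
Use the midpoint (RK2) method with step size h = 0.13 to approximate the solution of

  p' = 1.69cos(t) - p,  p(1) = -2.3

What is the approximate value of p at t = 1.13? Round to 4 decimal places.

Midpoint: k1 = f(t_n, p_n); k2 = f(t_n + h/2, p_n + (h/2)·k1); p_{n+1} = p_n + h·k2.
t=1.000000, p=-2.300000:
  k1 = f(1.000000, -2.300000) = 3.213111
  k2 = f(1.065000, -2.091148) = 2.909960
  p ← -2.300000 + 0.13·2.909960 = -1.921705
p(1.13) ≈ -1.9217

-1.9217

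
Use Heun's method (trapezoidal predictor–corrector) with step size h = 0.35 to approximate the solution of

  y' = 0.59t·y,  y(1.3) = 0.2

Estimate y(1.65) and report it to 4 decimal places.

0.2701

Heun: k1 = f(t_n, y_n); k2 = f(t_n + h, y_n + h·k1); y_{n+1} = y_n + (h/2)·(k1 + k2).
t=1.300000, y=0.200000:
  k1 = f(1.300000, 0.200000) = 0.153400
  k2 = f(1.650000, 0.253690) = 0.246967
  y ← 0.200000 + (0.35/2)·(0.153400 + 0.246967) = 0.270064
y(1.65) ≈ 0.2701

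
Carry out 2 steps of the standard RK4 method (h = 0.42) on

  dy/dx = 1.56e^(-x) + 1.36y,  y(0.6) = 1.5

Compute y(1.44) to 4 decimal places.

RK4: k1 = f(x_n, y_n); k2 = f(x_n + h/2, y_n + (h/2)·k1); k3 = f(x_n + h/2, y_n + (h/2)·k2); k4 = f(x_n + h, y_n + h·k3); y_{n+1} = y_n + (h/6)·(k1 + 2k2 + 2k3 + k4).
x=0.600000, y=1.500000:
  k1 = f(0.600000, 1.500000) = 2.896146
  k2 = f(0.810000, 2.108191) = 3.561118
  k3 = f(0.810000, 2.247835) = 3.751034
  k4 = f(1.020000, 3.075434) = 4.745119
  y ← 1.500000 + (0.42/6)·(k1 + 2k2 + 2k3 + k4) = 3.058590
x=1.020000, y=3.058590:
  k1 = f(1.020000, 3.058590) = 4.722210
  k2 = f(1.230000, 4.050254) = 5.964322
  k3 = f(1.230000, 4.311097) = 6.319069
  k4 = f(1.440000, 5.712599) = 8.138742
  y ← 3.058590 + (0.42/6)·(k1 + 2k2 + 2k3 + k4) = 5.678531
y(1.44) ≈ 5.6785

5.6785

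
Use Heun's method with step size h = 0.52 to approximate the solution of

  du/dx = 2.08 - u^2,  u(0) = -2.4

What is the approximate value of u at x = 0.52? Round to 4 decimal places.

Heun: k1 = f(x_n, u_n); k2 = f(x_n + h, u_n + h·k1); u_{n+1} = u_n + (h/2)·(k1 + k2).
x=0.000000, u=-2.400000:
  k1 = f(0.000000, -2.400000) = -3.680000
  k2 = f(0.520000, -4.313600) = -16.527145
  u ← -2.400000 + (0.52/2)·(-3.680000 + (-16.527145)) = -7.653858
u(0.52) ≈ -7.6539

-7.6539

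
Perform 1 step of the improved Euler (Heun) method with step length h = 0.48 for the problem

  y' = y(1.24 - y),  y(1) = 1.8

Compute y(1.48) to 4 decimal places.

Heun: k1 = f(x_n, y_n); k2 = f(x_n + h, y_n + h·k1); y_{n+1} = y_n + (h/2)·(k1 + k2).
x=1.000000, y=1.800000:
  k1 = f(1.000000, 1.800000) = -1.008000
  k2 = f(1.480000, 1.316160) = -0.100239
  y ← 1.800000 + (0.48/2)·(-1.008000 + (-0.100239)) = 1.534023
y(1.48) ≈ 1.5340

1.5340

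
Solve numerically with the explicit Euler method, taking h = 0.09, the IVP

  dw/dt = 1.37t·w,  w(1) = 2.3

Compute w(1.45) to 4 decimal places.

Euler: w_{n+1} = w_n + h·f(t_n, w_n).
t=1.000000, w=2.300000: f=3.151000 → w ← 2.300000 + 0.09·3.151000 = 2.583590
t=1.090000, w=2.583590: f=3.858075 → w ← 2.583590 + 0.09·3.858075 = 2.930817
t=1.180000, w=2.930817: f=4.737958 → w ← 2.930817 + 0.09·4.737958 = 3.357233
t=1.270000, w=3.357233: f=5.841250 → w ← 3.357233 + 0.09·5.841250 = 3.882945
t=1.360000, w=3.882945: f=7.234704 → w ← 3.882945 + 0.09·7.234704 = 4.534069
w(1.45) ≈ 4.5341

4.5341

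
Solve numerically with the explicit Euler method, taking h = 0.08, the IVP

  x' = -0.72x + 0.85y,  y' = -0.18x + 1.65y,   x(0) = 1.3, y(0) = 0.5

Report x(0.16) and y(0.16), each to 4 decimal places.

Euler on (x,y): x_{n+1} = x_n + h·x', y_{n+1} = y_n + h·y'.
0.000000: (1.300000, 0.500000); f=(-0.511000, 0.591000) → (1.259120, 0.547280)
0.080000: (1.259120, 0.547280); f=(-0.441378, 0.676370) → (1.223810, 0.601390)
(x(0.16), y(0.16)) ≈ (1.2238, 0.6014)

1.2238, 0.6014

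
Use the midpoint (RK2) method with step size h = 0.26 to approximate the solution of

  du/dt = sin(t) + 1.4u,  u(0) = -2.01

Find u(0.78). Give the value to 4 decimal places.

-5.4721

Midpoint: k1 = f(t_n, u_n); k2 = f(t_n + h/2, u_n + (h/2)·k1); u_{n+1} = u_n + h·k2.
t=0.000000, u=-2.010000:
  k1 = f(0.000000, -2.010000) = -2.814000
  k2 = f(0.130000, -2.375820) = -3.196514
  u ← -2.010000 + 0.26·(-3.196514) = -2.841094
t=0.260000, u=-2.841094:
  k1 = f(0.260000, -2.841094) = -3.720450
  k2 = f(0.390000, -3.324752) = -4.274465
  u ← -2.841094 + 0.26·(-4.274465) = -3.952454
t=0.520000, u=-3.952454:
  k1 = f(0.520000, -3.952454) = -5.036556
  k2 = f(0.650000, -4.607207) = -5.844903
  u ← -3.952454 + 0.26·(-5.844903) = -5.472129
u(0.78) ≈ -5.4721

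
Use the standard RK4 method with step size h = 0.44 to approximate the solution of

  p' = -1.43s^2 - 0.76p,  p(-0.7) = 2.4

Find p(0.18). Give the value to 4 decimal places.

1.1308

RK4: k1 = f(s_n, p_n); k2 = f(s_n + h/2, p_n + (h/2)·k1); k3 = f(s_n + h/2, p_n + (h/2)·k2); k4 = f(s_n + h, p_n + h·k3); p_{n+1} = p_n + (h/6)·(k1 + 2k2 + 2k3 + k4).
s=-0.700000, p=2.400000:
  k1 = f(-0.700000, 2.400000) = -2.524700
  k2 = f(-0.480000, 1.844566) = -1.731342
  k3 = f(-0.480000, 2.019105) = -1.863992
  k4 = f(-0.260000, 1.579844) = -1.297349
  p ← 2.400000 + (0.44/6)·(k1 + 2k2 + 2k3 + k4) = 1.592401
s=-0.260000, p=1.592401:
  k1 = f(-0.260000, 1.592401) = -1.306893
  k2 = f(-0.040000, 1.304884) = -0.994000
  k3 = f(-0.040000, 1.373721) = -1.046316
  k4 = f(0.180000, 1.132022) = -0.906669
  p ← 1.592401 + (0.44/6)·(k1 + 2k2 + 2k3 + k4) = 1.130827
p(0.18) ≈ 1.1308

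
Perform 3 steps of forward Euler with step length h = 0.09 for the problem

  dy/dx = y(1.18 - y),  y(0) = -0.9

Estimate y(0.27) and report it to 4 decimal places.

Euler: y_{n+1} = y_n + h·f(x_n, y_n).
x=0.000000, y=-0.900000: f=-1.872000 → y ← -0.900000 + 0.09·(-1.872000) = -1.068480
x=0.090000, y=-1.068480: f=-2.402456 → y ← -1.068480 + 0.09·(-2.402456) = -1.284701
x=0.180000, y=-1.284701: f=-3.166404 → y ← -1.284701 + 0.09·(-3.166404) = -1.569677
y(0.27) ≈ -1.5697

-1.5697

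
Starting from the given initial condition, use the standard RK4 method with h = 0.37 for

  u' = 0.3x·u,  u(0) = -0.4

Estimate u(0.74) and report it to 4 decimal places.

-0.4342

RK4: k1 = f(x_n, u_n); k2 = f(x_n + h/2, u_n + (h/2)·k1); k3 = f(x_n + h/2, u_n + (h/2)·k2); k4 = f(x_n + h, u_n + h·k3); u_{n+1} = u_n + (h/6)·(k1 + 2k2 + 2k3 + k4).
x=0.000000, u=-0.400000:
  k1 = f(0.000000, -0.400000) = 0.000000
  k2 = f(0.185000, -0.400000) = -0.022200
  k3 = f(0.185000, -0.404107) = -0.022428
  k4 = f(0.370000, -0.408298) = -0.045321
  u ← -0.400000 + (0.37/6)·(k1 + 2k2 + 2k3 + k4) = -0.408299
x=0.370000, u=-0.408299:
  k1 = f(0.370000, -0.408299) = -0.045321
  k2 = f(0.555000, -0.416683) = -0.069378
  k3 = f(0.555000, -0.421134) = -0.070119
  k4 = f(0.740000, -0.434243) = -0.096402
  u ← -0.408299 + (0.37/6)·(k1 + 2k2 + 2k3 + k4) = -0.434243
u(0.74) ≈ -0.4342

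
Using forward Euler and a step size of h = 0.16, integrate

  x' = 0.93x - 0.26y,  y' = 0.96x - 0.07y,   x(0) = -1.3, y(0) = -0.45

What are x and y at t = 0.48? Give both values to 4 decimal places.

-1.8795, -1.1104

Euler on (x,y): x_{n+1} = x_n + h·x', y_{n+1} = y_n + h·y'.
0.000000: (-1.300000, -0.450000); f=(-1.092000, -1.216500) → (-1.474720, -0.644640)
0.160000: (-1.474720, -0.644640); f=(-1.203883, -1.370606) → (-1.667341, -0.863937)
0.320000: (-1.667341, -0.863937); f=(-1.326004, -1.540172) → (-1.879502, -1.110365)
(x(0.48), y(0.48)) ≈ (-1.8795, -1.1104)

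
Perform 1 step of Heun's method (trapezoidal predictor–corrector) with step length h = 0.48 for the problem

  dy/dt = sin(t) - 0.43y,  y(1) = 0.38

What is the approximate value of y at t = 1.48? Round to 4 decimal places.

0.7089

Heun: k1 = f(t_n, y_n); k2 = f(t_n + h, y_n + h·k1); y_{n+1} = y_n + (h/2)·(k1 + k2).
t=1.000000, y=0.380000:
  k1 = f(1.000000, 0.380000) = 0.678071
  k2 = f(1.480000, 0.705474) = 0.692527
  y ← 0.380000 + (0.48/2)·(0.678071 + 0.692527) = 0.708944
y(1.48) ≈ 0.7089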